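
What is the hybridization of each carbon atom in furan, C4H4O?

sp2

Each carbon atom (3 σ bonds, plus one π bond) has steric number 3: sp2.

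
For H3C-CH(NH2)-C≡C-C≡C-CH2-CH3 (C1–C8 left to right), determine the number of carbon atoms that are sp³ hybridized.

4

C1: sp3 ✓
C2: sp3 ✓
C3: sp
C4: sp
C5: sp
C6: sp
C7: sp3 ✓
C8: sp3 ✓
C1, C2, C7, C8 → 4 sp3 carbons.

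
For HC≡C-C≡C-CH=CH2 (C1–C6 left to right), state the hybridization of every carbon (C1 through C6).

C1 sp, C2 sp, C3 sp, C4 sp, C5 sp2, C6 sp2

C1 carries 2 σ bonds, plus two π bonds, giving a steric number of 2, so it is sp.
C2 carries 2 σ bonds, plus two π bonds, giving a steric number of 2, so it is sp.
C3 carries 2 σ bonds, plus two π bonds, giving a steric number of 2, so it is sp.
C4 — 2 σ bonds, plus two π bonds. Steric number 2, so sp.
C5 — 3 σ bonds, plus one π bond. Steric number 3, so sp2.
C6 (3 σ bonds, plus one π bond) has steric number 3: sp2.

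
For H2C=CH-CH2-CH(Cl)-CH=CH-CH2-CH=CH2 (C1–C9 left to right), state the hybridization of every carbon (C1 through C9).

C1 carries 3 σ bonds, plus one π bond, giving a steric number of 3, so it is sp2.
C2 — 3 σ bonds, plus one π bond. Steric number 3, so sp2.
C3 is sp3: 4 σ bonds, 4 electron-density regions.
C4 is sp3: 4 σ bonds, 4 electron-density regions.
C5 is sp2: 3 σ bonds, plus one π bond, 3 electron-density regions.
C6 is sp2: 3 σ bonds, plus one π bond, 3 electron-density regions.
C7 carries 4 σ bonds, giving a steric number of 4, so it is sp3.
C8 is sp2: 3 σ bonds, plus one π bond, 3 electron-density regions.
C9 is sp2: 3 σ bonds, plus one π bond, 3 electron-density regions.

C1 sp2, C2 sp2, C3 sp3, C4 sp3, C5 sp2, C6 sp2, C7 sp3, C8 sp2, C9 sp2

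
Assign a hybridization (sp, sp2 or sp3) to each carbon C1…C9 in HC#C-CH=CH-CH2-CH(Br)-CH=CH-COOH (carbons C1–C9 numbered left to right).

C1: 2 σ bonds, plus two π bonds — 2 electron domains, sp.
C2 — 2 σ bonds, plus two π bonds. Steric number 2, so sp.
C3: 3 σ bonds, plus one π bond; 3 regions of electron density → sp2.
C4 has 3 σ bonds, plus one π bond: steric number 3 → sp2.
C5: 4 σ bonds — 4 electron domains, sp3.
C6 has 4 σ bonds: steric number 4 → sp3.
C7 (3 σ bonds, plus one π bond) has steric number 3: sp2.
C8 carries 3 σ bonds, plus one π bond, giving a steric number of 3, so it is sp2.
C9 has 3 σ bonds, plus one π bond: steric number 3 → sp2.

C1 sp, C2 sp, C3 sp2, C4 sp2, C5 sp3, C6 sp3, C7 sp2, C8 sp2, C9 sp2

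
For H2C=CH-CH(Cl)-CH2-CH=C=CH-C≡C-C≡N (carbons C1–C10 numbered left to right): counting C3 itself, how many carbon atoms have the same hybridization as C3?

C3 is sp3 (only σ bonds).
C1: sp2
C2: sp2
C3: sp3 ✓
C4: sp3 ✓
C5: sp2
C6: sp
C7: sp2
C8: sp
C9: sp
C10: sp
2 carbons are sp3.

2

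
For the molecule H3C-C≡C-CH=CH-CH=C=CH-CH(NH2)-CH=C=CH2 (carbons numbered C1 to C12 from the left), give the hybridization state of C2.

sp

C2 (2 σ bonds, plus two π bonds) has steric number 2: sp.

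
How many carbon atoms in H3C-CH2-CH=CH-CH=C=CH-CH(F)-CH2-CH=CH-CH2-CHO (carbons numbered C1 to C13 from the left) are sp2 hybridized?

C1: sp3
C2: sp3
C3: sp2 ✓
C4: sp2 ✓
C5: sp2 ✓
C6: sp
C7: sp2 ✓
C8: sp3
C9: sp3
C10: sp2 ✓
C11: sp2 ✓
C12: sp3
C13: sp2 ✓
C3, C4, C5, C7, C10, C11, C13 → 7 sp2 carbons.

7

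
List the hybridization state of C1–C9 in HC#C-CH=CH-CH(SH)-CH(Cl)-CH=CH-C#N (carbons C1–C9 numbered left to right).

C1 sp, C2 sp, C3 sp2, C4 sp2, C5 sp3, C6 sp3, C7 sp2, C8 sp2, C9 sp

C1 carries 2 σ bonds, plus two π bonds, giving a steric number of 2, so it is sp.
C2 is sp: 2 σ bonds, plus two π bonds, 2 electron-density regions.
C3 has 3 σ bonds, plus one π bond: steric number 3 → sp2.
C4 has 3 σ bonds, plus one π bond: steric number 3 → sp2.
C5 carries 4 σ bonds, giving a steric number of 4, so it is sp3.
C6: 4 σ bonds; 4 regions of electron density → sp3.
C7 — 3 σ bonds, plus one π bond. Steric number 3, so sp2.
C8: 3 σ bonds, plus one π bond — 3 electron domains, sp2.
C9 — 2 σ bonds, plus two π bonds. Steric number 2, so sp.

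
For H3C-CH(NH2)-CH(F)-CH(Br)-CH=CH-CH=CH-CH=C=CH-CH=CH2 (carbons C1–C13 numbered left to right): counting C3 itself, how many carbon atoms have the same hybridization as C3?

4

C3 is sp3 (only σ bonds).
C1: sp3 ✓
C2: sp3 ✓
C3: sp3 ✓
C4: sp3 ✓
C5: sp2
C6: sp2
C7: sp2
C8: sp2
C9: sp2
C10: sp
C11: sp2
C12: sp2
C13: sp2
4 carbons are sp3.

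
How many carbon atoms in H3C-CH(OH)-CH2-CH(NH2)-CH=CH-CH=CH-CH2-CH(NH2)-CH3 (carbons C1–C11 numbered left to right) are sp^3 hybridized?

C1: sp3 ✓
C2: sp3 ✓
C3: sp3 ✓
C4: sp3 ✓
C5: sp2
C6: sp2
C7: sp2
C8: sp2
C9: sp3 ✓
C10: sp3 ✓
C11: sp3 ✓
C1, C2, C3, C4, C9, C10, C11 → 7 sp3 carbons.

7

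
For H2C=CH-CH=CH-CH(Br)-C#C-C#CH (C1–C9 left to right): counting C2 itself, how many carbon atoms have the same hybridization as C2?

4

C2 is sp2 (one π bond).
C1: sp2 ✓
C2: sp2 ✓
C3: sp2 ✓
C4: sp2 ✓
C5: sp3
C6: sp
C7: sp
C8: sp
C9: sp
4 carbons are sp2.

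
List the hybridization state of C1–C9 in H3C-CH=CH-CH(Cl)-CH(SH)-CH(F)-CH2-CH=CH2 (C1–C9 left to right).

C1 sp3, C2 sp2, C3 sp2, C4 sp3, C5 sp3, C6 sp3, C7 sp3, C8 sp2, C9 sp2

C1 — 4 σ bonds. Steric number 4, so sp3.
C2 has 3 σ bonds, plus one π bond: steric number 3 → sp2.
C3: 3 σ bonds, plus one π bond — 3 electron domains, sp2.
C4 is sp3: 4 σ bonds, 4 electron-density regions.
C5 (4 σ bonds) has steric number 4: sp3.
C6 is sp3: 4 σ bonds, 4 electron-density regions.
C7: 4 σ bonds; 4 regions of electron density → sp3.
C8 — 3 σ bonds, plus one π bond. Steric number 3, so sp2.
C9: 3 σ bonds, plus one π bond — 3 electron domains, sp2.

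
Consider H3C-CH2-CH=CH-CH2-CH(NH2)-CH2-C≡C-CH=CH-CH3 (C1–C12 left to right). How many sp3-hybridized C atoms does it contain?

6

C1: sp3 ✓
C2: sp3 ✓
C3: sp2
C4: sp2
C5: sp3 ✓
C6: sp3 ✓
C7: sp3 ✓
C8: sp
C9: sp
C10: sp2
C11: sp2
C12: sp3 ✓
C1, C2, C5, C6, C7, C12 → 6 sp3 carbons.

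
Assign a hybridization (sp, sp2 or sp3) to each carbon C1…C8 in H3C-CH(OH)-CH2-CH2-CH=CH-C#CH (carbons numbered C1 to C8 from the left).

C1 sp3, C2 sp3, C3 sp3, C4 sp3, C5 sp2, C6 sp2, C7 sp, C8 sp

C1 carries 4 σ bonds, giving a steric number of 4, so it is sp3.
C2 (4 σ bonds) has steric number 4: sp3.
C3: 4 σ bonds — 4 electron domains, sp3.
C4 has 4 σ bonds: steric number 4 → sp3.
C5 — 3 σ bonds, plus one π bond. Steric number 3, so sp2.
C6: 3 σ bonds, plus one π bond; 3 regions of electron density → sp2.
C7 has 2 σ bonds, plus two π bonds: steric number 2 → sp.
C8: 2 σ bonds, plus two π bonds — 2 electron domains, sp.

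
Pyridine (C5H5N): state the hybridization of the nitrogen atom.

sp^2

N has two σ bonds and one lone pair in the ring plane (steric number 3 → sp2); its p orbital contributes one electron to the aromatic π system via the C=N double bond.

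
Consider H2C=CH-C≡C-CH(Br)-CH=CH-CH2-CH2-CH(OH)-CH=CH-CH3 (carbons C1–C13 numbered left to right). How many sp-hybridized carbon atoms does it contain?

C1: sp2
C2: sp2
C3: sp ✓
C4: sp ✓
C5: sp3
C6: sp2
C7: sp2
C8: sp3
C9: sp3
C10: sp3
C11: sp2
C12: sp2
C13: sp3
C3, C4 → 2 sp carbons.

2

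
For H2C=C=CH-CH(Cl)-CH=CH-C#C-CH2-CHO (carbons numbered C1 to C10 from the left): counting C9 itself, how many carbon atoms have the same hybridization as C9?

C9 is sp3 (only σ bonds).
C1: sp2
C2: sp
C3: sp2
C4: sp3 ✓
C5: sp2
C6: sp2
C7: sp
C8: sp
C9: sp3 ✓
C10: sp2
2 carbons are sp3.

2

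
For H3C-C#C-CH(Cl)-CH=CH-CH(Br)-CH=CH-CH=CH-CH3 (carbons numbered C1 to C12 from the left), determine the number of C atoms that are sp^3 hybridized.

4

C1: sp3 ✓
C2: sp
C3: sp
C4: sp3 ✓
C5: sp2
C6: sp2
C7: sp3 ✓
C8: sp2
C9: sp2
C10: sp2
C11: sp2
C12: sp3 ✓
C1, C4, C7, C12 → 4 sp3 carbons.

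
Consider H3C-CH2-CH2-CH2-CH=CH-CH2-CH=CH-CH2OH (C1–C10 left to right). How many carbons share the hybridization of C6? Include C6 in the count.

4

C6 is sp2 (one π bond).
C1: sp3
C2: sp3
C3: sp3
C4: sp3
C5: sp2 ✓
C6: sp2 ✓
C7: sp3
C8: sp2 ✓
C9: sp2 ✓
C10: sp3
4 carbons are sp2.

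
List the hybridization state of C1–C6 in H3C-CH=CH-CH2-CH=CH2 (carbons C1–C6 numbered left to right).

C1 (4 σ bonds) has steric number 4: sp3.
C2 has 3 σ bonds, plus one π bond: steric number 3 → sp2.
C3: 3 σ bonds, plus one π bond; 3 regions of electron density → sp2.
C4 is sp3: 4 σ bonds, 4 electron-density regions.
C5 (3 σ bonds, plus one π bond) has steric number 3: sp2.
C6: 3 σ bonds, plus one π bond — 3 electron domains, sp2.

C1 sp3, C2 sp2, C3 sp2, C4 sp3, C5 sp2, C6 sp2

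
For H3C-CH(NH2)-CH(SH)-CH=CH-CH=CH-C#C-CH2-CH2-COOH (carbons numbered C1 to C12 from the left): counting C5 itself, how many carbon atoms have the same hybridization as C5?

5

C5 is sp2 (one π bond).
C1: sp3
C2: sp3
C3: sp3
C4: sp2 ✓
C5: sp2 ✓
C6: sp2 ✓
C7: sp2 ✓
C8: sp
C9: sp
C10: sp3
C11: sp3
C12: sp2 ✓
5 carbons are sp2.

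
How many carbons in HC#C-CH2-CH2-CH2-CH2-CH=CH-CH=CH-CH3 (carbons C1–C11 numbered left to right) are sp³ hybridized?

C1: sp
C2: sp
C3: sp3 ✓
C4: sp3 ✓
C5: sp3 ✓
C6: sp3 ✓
C7: sp2
C8: sp2
C9: sp2
C10: sp2
C11: sp3 ✓
C3, C4, C5, C6, C11 → 5 sp3 carbons.

5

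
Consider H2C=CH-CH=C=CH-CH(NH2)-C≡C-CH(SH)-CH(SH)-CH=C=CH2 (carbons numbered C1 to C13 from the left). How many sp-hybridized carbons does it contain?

C1: sp2
C2: sp2
C3: sp2
C4: sp ✓
C5: sp2
C6: sp3
C7: sp ✓
C8: sp ✓
C9: sp3
C10: sp3
C11: sp2
C12: sp ✓
C13: sp2
C4, C7, C8, C12 → 4 sp carbons.

4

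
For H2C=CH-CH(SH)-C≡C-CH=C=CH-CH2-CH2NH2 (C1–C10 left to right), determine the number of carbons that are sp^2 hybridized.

4

C1: sp2 ✓
C2: sp2 ✓
C3: sp3
C4: sp
C5: sp
C6: sp2 ✓
C7: sp
C8: sp2 ✓
C9: sp3
C10: sp3
C1, C2, C6, C8 → 4 sp2 carbons.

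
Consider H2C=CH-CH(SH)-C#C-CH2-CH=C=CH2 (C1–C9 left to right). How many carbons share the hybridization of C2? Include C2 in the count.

C2 is sp2 (one π bond).
C1: sp2 ✓
C2: sp2 ✓
C3: sp3
C4: sp
C5: sp
C6: sp3
C7: sp2 ✓
C8: sp
C9: sp2 ✓
4 carbons are sp2.

4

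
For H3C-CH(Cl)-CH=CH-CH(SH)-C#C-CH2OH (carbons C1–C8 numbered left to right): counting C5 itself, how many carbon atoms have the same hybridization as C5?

C5 is sp3 (only σ bonds).
C1: sp3 ✓
C2: sp3 ✓
C3: sp2
C4: sp2
C5: sp3 ✓
C6: sp
C7: sp
C8: sp3 ✓
4 carbons are sp3.

4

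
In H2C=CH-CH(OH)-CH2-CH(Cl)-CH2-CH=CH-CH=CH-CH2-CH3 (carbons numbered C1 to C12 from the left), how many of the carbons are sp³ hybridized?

6

C1: sp2
C2: sp2
C3: sp3 ✓
C4: sp3 ✓
C5: sp3 ✓
C6: sp3 ✓
C7: sp2
C8: sp2
C9: sp2
C10: sp2
C11: sp3 ✓
C12: sp3 ✓
C3, C4, C5, C6, C11, C12 → 6 sp3 carbons.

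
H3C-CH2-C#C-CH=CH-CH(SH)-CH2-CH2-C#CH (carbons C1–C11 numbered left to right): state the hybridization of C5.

sp^2

C5: 3 σ bonds, plus one π bond — 3 electron domains, sp2.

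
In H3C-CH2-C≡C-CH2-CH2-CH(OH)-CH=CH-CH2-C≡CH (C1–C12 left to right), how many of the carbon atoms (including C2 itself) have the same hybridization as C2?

6

C2 is sp3 (only σ bonds).
C1: sp3 ✓
C2: sp3 ✓
C3: sp
C4: sp
C5: sp3 ✓
C6: sp3 ✓
C7: sp3 ✓
C8: sp2
C9: sp2
C10: sp3 ✓
C11: sp
C12: sp
6 carbons are sp3.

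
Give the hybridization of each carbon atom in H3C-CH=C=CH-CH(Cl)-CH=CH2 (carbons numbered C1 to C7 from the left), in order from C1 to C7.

C1 carries 4 σ bonds, giving a steric number of 4, so it is sp3.
C2 has 3 σ bonds, plus one π bond: steric number 3 → sp2.
C3 carries 2 σ bonds, plus two π bonds, giving a steric number of 2, so it is sp.
C4: 3 σ bonds, plus one π bond — 3 electron domains, sp2.
C5: 4 σ bonds; 4 regions of electron density → sp3.
C6 has 3 σ bonds, plus one π bond: steric number 3 → sp2.
C7 is sp2: 3 σ bonds, plus one π bond, 3 electron-density regions.

C1 sp3, C2 sp2, C3 sp, C4 sp2, C5 sp3, C6 sp2, C7 sp2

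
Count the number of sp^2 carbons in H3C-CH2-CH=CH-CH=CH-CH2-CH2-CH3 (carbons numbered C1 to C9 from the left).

4

C1: sp3
C2: sp3
C3: sp2 ✓
C4: sp2 ✓
C5: sp2 ✓
C6: sp2 ✓
C7: sp3
C8: sp3
C9: sp3
C3, C4, C5, C6 → 4 sp2 carbons.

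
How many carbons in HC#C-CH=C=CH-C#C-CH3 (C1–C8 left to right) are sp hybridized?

5

C1: sp ✓
C2: sp ✓
C3: sp2
C4: sp ✓
C5: sp2
C6: sp ✓
C7: sp ✓
C8: sp3
C1, C2, C4, C6, C7 → 5 sp carbons.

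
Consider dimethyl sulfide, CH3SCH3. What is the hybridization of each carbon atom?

Each carbon atom is sp3: 4 σ bonds, 4 electron-density regions.

sp³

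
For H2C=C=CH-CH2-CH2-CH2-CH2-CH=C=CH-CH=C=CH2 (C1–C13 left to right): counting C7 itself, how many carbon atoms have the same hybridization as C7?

C7 is sp3 (only σ bonds).
C1: sp2
C2: sp
C3: sp2
C4: sp3 ✓
C5: sp3 ✓
C6: sp3 ✓
C7: sp3 ✓
C8: sp2
C9: sp
C10: sp2
C11: sp2
C12: sp
C13: sp2
4 carbons are sp3.

4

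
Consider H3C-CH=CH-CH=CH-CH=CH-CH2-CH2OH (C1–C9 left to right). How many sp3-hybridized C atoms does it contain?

C1: sp3 ✓
C2: sp2
C3: sp2
C4: sp2
C5: sp2
C6: sp2
C7: sp2
C8: sp3 ✓
C9: sp3 ✓
C1, C8, C9 → 3 sp3 carbons.

3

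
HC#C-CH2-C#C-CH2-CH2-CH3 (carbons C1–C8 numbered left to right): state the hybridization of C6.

C6: 4 σ bonds; 4 regions of electron density → sp3.

sp3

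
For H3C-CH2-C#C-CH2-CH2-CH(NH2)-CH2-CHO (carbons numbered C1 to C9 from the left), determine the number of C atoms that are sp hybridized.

2

C1: sp3
C2: sp3
C3: sp ✓
C4: sp ✓
C5: sp3
C6: sp3
C7: sp3
C8: sp3
C9: sp2
C3, C4 → 2 sp carbons.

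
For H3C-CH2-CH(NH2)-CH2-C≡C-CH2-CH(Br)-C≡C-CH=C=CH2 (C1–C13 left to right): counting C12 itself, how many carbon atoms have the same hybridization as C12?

C12 is sp (two π bonds).
C1: sp3
C2: sp3
C3: sp3
C4: sp3
C5: sp ✓
C6: sp ✓
C7: sp3
C8: sp3
C9: sp ✓
C10: sp ✓
C11: sp2
C12: sp ✓
C13: sp2
5 carbons are sp.

5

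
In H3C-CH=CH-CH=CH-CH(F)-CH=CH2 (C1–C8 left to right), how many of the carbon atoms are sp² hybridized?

C1: sp3
C2: sp2 ✓
C3: sp2 ✓
C4: sp2 ✓
C5: sp2 ✓
C6: sp3
C7: sp2 ✓
C8: sp2 ✓
C2, C3, C4, C5, C7, C8 → 6 sp2 carbons.

6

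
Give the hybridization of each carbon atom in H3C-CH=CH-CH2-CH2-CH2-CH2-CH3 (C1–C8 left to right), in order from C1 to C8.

C1 sp3, C2 sp2, C3 sp2, C4 sp3, C5 sp3, C6 sp3, C7 sp3, C8 sp3

C1 — 4 σ bonds. Steric number 4, so sp3.
C2 carries 3 σ bonds, plus one π bond, giving a steric number of 3, so it is sp2.
C3 is sp2: 3 σ bonds, plus one π bond, 3 electron-density regions.
C4: 4 σ bonds; 4 regions of electron density → sp3.
C5 is sp3: 4 σ bonds, 4 electron-density regions.
C6 carries 4 σ bonds, giving a steric number of 4, so it is sp3.
C7: 4 σ bonds; 4 regions of electron density → sp3.
C8 (4 σ bonds) has steric number 4: sp3.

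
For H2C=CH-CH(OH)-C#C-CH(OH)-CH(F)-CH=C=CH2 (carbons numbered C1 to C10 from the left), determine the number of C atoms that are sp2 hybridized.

C1: sp2 ✓
C2: sp2 ✓
C3: sp3
C4: sp
C5: sp
C6: sp3
C7: sp3
C8: sp2 ✓
C9: sp
C10: sp2 ✓
C1, C2, C8, C10 → 4 sp2 carbons.

4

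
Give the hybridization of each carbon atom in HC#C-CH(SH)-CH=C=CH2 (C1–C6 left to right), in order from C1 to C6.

C1 has 2 σ bonds, plus two π bonds: steric number 2 → sp.
C2 carries 2 σ bonds, plus two π bonds, giving a steric number of 2, so it is sp.
C3 carries 4 σ bonds, giving a steric number of 4, so it is sp3.
C4 is sp2: 3 σ bonds, plus one π bond, 3 electron-density regions.
C5: 2 σ bonds, plus two π bonds — 2 electron domains, sp.
C6 has 3 σ bonds, plus one π bond: steric number 3 → sp2.

C1 sp, C2 sp, C3 sp3, C4 sp2, C5 sp, C6 sp2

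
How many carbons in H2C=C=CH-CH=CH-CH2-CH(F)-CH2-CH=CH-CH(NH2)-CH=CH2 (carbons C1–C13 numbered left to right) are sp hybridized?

1

C1: sp2
C2: sp ✓
C3: sp2
C4: sp2
C5: sp2
C6: sp3
C7: sp3
C8: sp3
C9: sp2
C10: sp2
C11: sp3
C12: sp2
C13: sp2
C2 → 1 sp carbon.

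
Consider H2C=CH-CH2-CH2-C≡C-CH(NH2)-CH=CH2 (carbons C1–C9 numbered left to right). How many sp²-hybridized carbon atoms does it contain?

C1: sp2 ✓
C2: sp2 ✓
C3: sp3
C4: sp3
C5: sp
C6: sp
C7: sp3
C8: sp2 ✓
C9: sp2 ✓
C1, C2, C8, C9 → 4 sp2 carbons.

4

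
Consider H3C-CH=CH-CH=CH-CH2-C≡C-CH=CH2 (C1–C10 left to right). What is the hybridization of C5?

sp²

C5 (3 σ bonds, plus one π bond) has steric number 3: sp2.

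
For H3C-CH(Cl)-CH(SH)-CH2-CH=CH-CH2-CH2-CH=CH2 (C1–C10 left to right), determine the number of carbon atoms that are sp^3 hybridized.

6

C1: sp3 ✓
C2: sp3 ✓
C3: sp3 ✓
C4: sp3 ✓
C5: sp2
C6: sp2
C7: sp3 ✓
C8: sp3 ✓
C9: sp2
C10: sp2
C1, C2, C3, C4, C7, C8 → 6 sp3 carbons.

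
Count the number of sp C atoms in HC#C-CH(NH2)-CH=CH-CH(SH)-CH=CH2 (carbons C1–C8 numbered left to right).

2

C1: sp ✓
C2: sp ✓
C3: sp3
C4: sp2
C5: sp2
C6: sp3
C7: sp2
C8: sp2
C1, C2 → 2 sp carbons.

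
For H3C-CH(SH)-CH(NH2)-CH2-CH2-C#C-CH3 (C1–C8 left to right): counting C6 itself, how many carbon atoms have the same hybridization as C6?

C6 is sp (two π bonds).
C1: sp3
C2: sp3
C3: sp3
C4: sp3
C5: sp3
C6: sp ✓
C7: sp ✓
C8: sp3
2 carbons are sp.

2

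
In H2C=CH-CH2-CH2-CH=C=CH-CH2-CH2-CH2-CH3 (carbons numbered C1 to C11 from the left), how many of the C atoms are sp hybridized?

1

C1: sp2
C2: sp2
C3: sp3
C4: sp3
C5: sp2
C6: sp ✓
C7: sp2
C8: sp3
C9: sp3
C10: sp3
C11: sp3
C6 → 1 sp carbon.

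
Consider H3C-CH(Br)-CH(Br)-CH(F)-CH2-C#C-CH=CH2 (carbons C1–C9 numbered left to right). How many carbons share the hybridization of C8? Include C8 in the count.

2

C8 is sp2 (one π bond).
C1: sp3
C2: sp3
C3: sp3
C4: sp3
C5: sp3
C6: sp
C7: sp
C8: sp2 ✓
C9: sp2 ✓
2 carbons are sp2.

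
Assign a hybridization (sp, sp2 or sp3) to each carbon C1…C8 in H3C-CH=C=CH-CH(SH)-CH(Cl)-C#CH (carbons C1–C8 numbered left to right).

C1 sp3, C2 sp2, C3 sp, C4 sp2, C5 sp3, C6 sp3, C7 sp, C8 sp

C1 has 4 σ bonds: steric number 4 → sp3.
C2 has 3 σ bonds, plus one π bond: steric number 3 → sp2.
C3 is sp: 2 σ bonds, plus two π bonds, 2 electron-density regions.
C4 is sp2: 3 σ bonds, plus one π bond, 3 electron-density regions.
C5 — 4 σ bonds. Steric number 4, so sp3.
C6 (4 σ bonds) has steric number 4: sp3.
C7: 2 σ bonds, plus two π bonds; 2 regions of electron density → sp.
C8 (2 σ bonds, plus two π bonds) has steric number 2: sp.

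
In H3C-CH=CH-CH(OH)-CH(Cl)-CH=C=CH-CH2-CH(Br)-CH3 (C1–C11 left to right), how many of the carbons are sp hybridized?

1

C1: sp3
C2: sp2
C3: sp2
C4: sp3
C5: sp3
C6: sp2
C7: sp ✓
C8: sp2
C9: sp3
C10: sp3
C11: sp3
C7 → 1 sp carbon.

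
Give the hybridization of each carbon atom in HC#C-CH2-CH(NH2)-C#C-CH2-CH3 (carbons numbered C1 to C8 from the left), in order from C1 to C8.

C1 (2 σ bonds, plus two π bonds) has steric number 2: sp.
C2 (2 σ bonds, plus two π bonds) has steric number 2: sp.
C3 is sp3: 4 σ bonds, 4 electron-density regions.
C4 — 4 σ bonds. Steric number 4, so sp3.
C5: 2 σ bonds, plus two π bonds; 2 regions of electron density → sp.
C6: 2 σ bonds, plus two π bonds; 2 regions of electron density → sp.
C7: 4 σ bonds — 4 electron domains, sp3.
C8 is sp3: 4 σ bonds, 4 electron-density regions.

C1 sp, C2 sp, C3 sp3, C4 sp3, C5 sp, C6 sp, C7 sp3, C8 sp3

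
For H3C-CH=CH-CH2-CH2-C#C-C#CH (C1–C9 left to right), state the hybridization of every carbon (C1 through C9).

C1 sp3, C2 sp2, C3 sp2, C4 sp3, C5 sp3, C6 sp, C7 sp, C8 sp, C9 sp

C1: 4 σ bonds; 4 regions of electron density → sp3.
C2 (3 σ bonds, plus one π bond) has steric number 3: sp2.
C3: 3 σ bonds, plus one π bond — 3 electron domains, sp2.
C4 carries 4 σ bonds, giving a steric number of 4, so it is sp3.
C5 — 4 σ bonds. Steric number 4, so sp3.
C6 carries 2 σ bonds, plus two π bonds, giving a steric number of 2, so it is sp.
C7 carries 2 σ bonds, plus two π bonds, giving a steric number of 2, so it is sp.
C8 has 2 σ bonds, plus two π bonds: steric number 2 → sp.
C9 (2 σ bonds, plus two π bonds) has steric number 2: sp.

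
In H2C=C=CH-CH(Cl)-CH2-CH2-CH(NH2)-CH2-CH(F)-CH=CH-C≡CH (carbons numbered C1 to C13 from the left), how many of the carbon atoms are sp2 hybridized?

C1: sp2 ✓
C2: sp
C3: sp2 ✓
C4: sp3
C5: sp3
C6: sp3
C7: sp3
C8: sp3
C9: sp3
C10: sp2 ✓
C11: sp2 ✓
C12: sp
C13: sp
C1, C3, C10, C11 → 4 sp2 carbons.

4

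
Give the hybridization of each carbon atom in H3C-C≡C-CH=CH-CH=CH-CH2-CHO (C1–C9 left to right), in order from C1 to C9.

C1: 4 σ bonds — 4 electron domains, sp3.
C2 (2 σ bonds, plus two π bonds) has steric number 2: sp.
C3 (2 σ bonds, plus two π bonds) has steric number 2: sp.
C4 carries 3 σ bonds, plus one π bond, giving a steric number of 3, so it is sp2.
C5: 3 σ bonds, plus one π bond — 3 electron domains, sp2.
C6 carries 3 σ bonds, plus one π bond, giving a steric number of 3, so it is sp2.
C7 — 3 σ bonds, plus one π bond. Steric number 3, so sp2.
C8 has 4 σ bonds: steric number 4 → sp3.
C9 carries 3 σ bonds, plus one π bond, giving a steric number of 3, so it is sp2.

C1 sp3, C2 sp, C3 sp, C4 sp2, C5 sp2, C6 sp2, C7 sp2, C8 sp3, C9 sp2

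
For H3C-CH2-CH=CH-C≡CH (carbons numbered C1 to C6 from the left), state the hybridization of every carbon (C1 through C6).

C1 sp3, C2 sp3, C3 sp2, C4 sp2, C5 sp, C6 sp

C1 carries 4 σ bonds, giving a steric number of 4, so it is sp3.
C2 — 4 σ bonds. Steric number 4, so sp3.
C3: 3 σ bonds, plus one π bond; 3 regions of electron density → sp2.
C4 has 3 σ bonds, plus one π bond: steric number 3 → sp2.
C5: 2 σ bonds, plus two π bonds — 2 electron domains, sp.
C6 carries 2 σ bonds, plus two π bonds, giving a steric number of 2, so it is sp.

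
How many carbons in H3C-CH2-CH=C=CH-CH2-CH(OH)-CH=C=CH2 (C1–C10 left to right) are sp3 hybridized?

C1: sp3 ✓
C2: sp3 ✓
C3: sp2
C4: sp
C5: sp2
C6: sp3 ✓
C7: sp3 ✓
C8: sp2
C9: sp
C10: sp2
C1, C2, C6, C7 → 4 sp3 carbons.

4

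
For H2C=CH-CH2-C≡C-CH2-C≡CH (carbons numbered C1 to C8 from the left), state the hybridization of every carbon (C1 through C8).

C1: 3 σ bonds, plus one π bond — 3 electron domains, sp2.
C2 has 3 σ bonds, plus one π bond: steric number 3 → sp2.
C3 (4 σ bonds) has steric number 4: sp3.
C4 — 2 σ bonds, plus two π bonds. Steric number 2, so sp.
C5 is sp: 2 σ bonds, plus two π bonds, 2 electron-density regions.
C6: 4 σ bonds — 4 electron domains, sp3.
C7 (2 σ bonds, plus two π bonds) has steric number 2: sp.
C8: 2 σ bonds, plus two π bonds — 2 electron domains, sp.

C1 sp2, C2 sp2, C3 sp3, C4 sp, C5 sp, C6 sp3, C7 sp, C8 sp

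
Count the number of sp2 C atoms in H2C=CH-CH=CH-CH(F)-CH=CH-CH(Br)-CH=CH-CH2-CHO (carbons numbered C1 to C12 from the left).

9

C1: sp2 ✓
C2: sp2 ✓
C3: sp2 ✓
C4: sp2 ✓
C5: sp3
C6: sp2 ✓
C7: sp2 ✓
C8: sp3
C9: sp2 ✓
C10: sp2 ✓
C11: sp3
C12: sp2 ✓
C1, C2, C3, C4, C6, C7, C9, C10, C12 → 9 sp2 carbons.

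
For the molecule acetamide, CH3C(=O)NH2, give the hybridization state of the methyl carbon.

The methyl carbon (4 σ bonds) has steric number 4: sp3.

sp^3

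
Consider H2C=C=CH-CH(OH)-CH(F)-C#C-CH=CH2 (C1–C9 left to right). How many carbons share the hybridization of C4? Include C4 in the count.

2

C4 is sp3 (only σ bonds).
C1: sp2
C2: sp
C3: sp2
C4: sp3 ✓
C5: sp3 ✓
C6: sp
C7: sp
C8: sp2
C9: sp2
2 carbons are sp3.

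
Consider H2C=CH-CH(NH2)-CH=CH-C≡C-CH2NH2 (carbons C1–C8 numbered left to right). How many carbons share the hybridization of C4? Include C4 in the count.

C4 is sp2 (one π bond).
C1: sp2 ✓
C2: sp2 ✓
C3: sp3
C4: sp2 ✓
C5: sp2 ✓
C6: sp
C7: sp
C8: sp3
4 carbons are sp2.

4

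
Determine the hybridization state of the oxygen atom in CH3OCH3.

sp³

Two σ bonds + two lone pairs = steric number 4 → sp3.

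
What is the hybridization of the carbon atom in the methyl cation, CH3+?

Three σ bonds to H, empty p orbital → sp2, trigonal planar.

sp^2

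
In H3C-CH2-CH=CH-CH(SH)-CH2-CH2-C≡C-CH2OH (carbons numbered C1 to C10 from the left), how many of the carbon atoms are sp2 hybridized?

C1: sp3
C2: sp3
C3: sp2 ✓
C4: sp2 ✓
C5: sp3
C6: sp3
C7: sp3
C8: sp
C9: sp
C10: sp3
C3, C4 → 2 sp2 carbons.

2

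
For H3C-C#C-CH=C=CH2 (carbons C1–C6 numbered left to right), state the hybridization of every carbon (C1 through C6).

C1: 4 σ bonds — 4 electron domains, sp3.
C2: 2 σ bonds, plus two π bonds — 2 electron domains, sp.
C3 has 2 σ bonds, plus two π bonds: steric number 2 → sp.
C4 carries 3 σ bonds, plus one π bond, giving a steric number of 3, so it is sp2.
C5 — 2 σ bonds, plus two π bonds. Steric number 2, so sp.
C6: 3 σ bonds, plus one π bond; 3 regions of electron density → sp2.

C1 sp3, C2 sp, C3 sp, C4 sp2, C5 sp, C6 sp2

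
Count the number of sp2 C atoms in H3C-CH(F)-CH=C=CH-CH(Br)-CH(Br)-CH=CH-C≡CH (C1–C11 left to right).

4

C1: sp3
C2: sp3
C3: sp2 ✓
C4: sp
C5: sp2 ✓
C6: sp3
C7: sp3
C8: sp2 ✓
C9: sp2 ✓
C10: sp
C11: sp
C3, C5, C8, C9 → 4 sp2 carbons.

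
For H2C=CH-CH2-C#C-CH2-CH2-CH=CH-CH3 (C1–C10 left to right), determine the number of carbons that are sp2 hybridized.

4

C1: sp2 ✓
C2: sp2 ✓
C3: sp3
C4: sp
C5: sp
C6: sp3
C7: sp3
C8: sp2 ✓
C9: sp2 ✓
C10: sp3
C1, C2, C8, C9 → 4 sp2 carbons.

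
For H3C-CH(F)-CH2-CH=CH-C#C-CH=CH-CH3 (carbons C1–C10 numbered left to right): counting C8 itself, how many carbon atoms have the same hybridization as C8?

C8 is sp2 (one π bond).
C1: sp3
C2: sp3
C3: sp3
C4: sp2 ✓
C5: sp2 ✓
C6: sp
C7: sp
C8: sp2 ✓
C9: sp2 ✓
C10: sp3
4 carbons are sp2.

4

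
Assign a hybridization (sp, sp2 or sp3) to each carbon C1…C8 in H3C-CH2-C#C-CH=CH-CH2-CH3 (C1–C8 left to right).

C1 sp3, C2 sp3, C3 sp, C4 sp, C5 sp2, C6 sp2, C7 sp3, C8 sp3

C1 has 4 σ bonds: steric number 4 → sp3.
C2 has 4 σ bonds: steric number 4 → sp3.
C3 — 2 σ bonds, plus two π bonds. Steric number 2, so sp.
C4: 2 σ bonds, plus two π bonds; 2 regions of electron density → sp.
C5 is sp2: 3 σ bonds, plus one π bond, 3 electron-density regions.
C6: 3 σ bonds, plus one π bond; 3 regions of electron density → sp2.
C7 is sp3: 4 σ bonds, 4 electron-density regions.
C8 — 4 σ bonds. Steric number 4, so sp3.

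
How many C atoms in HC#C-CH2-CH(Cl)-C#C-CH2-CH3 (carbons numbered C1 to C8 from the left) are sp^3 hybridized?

C1: sp
C2: sp
C3: sp3 ✓
C4: sp3 ✓
C5: sp
C6: sp
C7: sp3 ✓
C8: sp3 ✓
C3, C4, C7, C8 → 4 sp3 carbons.

4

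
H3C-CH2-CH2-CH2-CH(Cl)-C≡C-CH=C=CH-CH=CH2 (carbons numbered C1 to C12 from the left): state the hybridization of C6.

sp

C6 (2 σ bonds, plus two π bonds) has steric number 2: sp.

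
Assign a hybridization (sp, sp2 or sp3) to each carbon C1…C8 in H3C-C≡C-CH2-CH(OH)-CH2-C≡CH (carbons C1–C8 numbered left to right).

C1 sp3, C2 sp, C3 sp, C4 sp3, C5 sp3, C6 sp3, C7 sp, C8 sp

C1 carries 4 σ bonds, giving a steric number of 4, so it is sp3.
C2 has 2 σ bonds, plus two π bonds: steric number 2 → sp.
C3: 2 σ bonds, plus two π bonds; 2 regions of electron density → sp.
C4 carries 4 σ bonds, giving a steric number of 4, so it is sp3.
C5 is sp3: 4 σ bonds, 4 electron-density regions.
C6: 4 σ bonds; 4 regions of electron density → sp3.
C7: 2 σ bonds, plus two π bonds — 2 electron domains, sp.
C8 carries 2 σ bonds, plus two π bonds, giving a steric number of 2, so it is sp.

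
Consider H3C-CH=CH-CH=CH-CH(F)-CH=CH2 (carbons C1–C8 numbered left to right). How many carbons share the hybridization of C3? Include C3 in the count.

C3 is sp2 (one π bond).
C1: sp3
C2: sp2 ✓
C3: sp2 ✓
C4: sp2 ✓
C5: sp2 ✓
C6: sp3
C7: sp2 ✓
C8: sp2 ✓
6 carbons are sp2.

6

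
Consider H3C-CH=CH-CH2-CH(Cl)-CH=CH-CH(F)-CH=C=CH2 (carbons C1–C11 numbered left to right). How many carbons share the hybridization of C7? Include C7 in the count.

6

C7 is sp2 (one π bond).
C1: sp3
C2: sp2 ✓
C3: sp2 ✓
C4: sp3
C5: sp3
C6: sp2 ✓
C7: sp2 ✓
C8: sp3
C9: sp2 ✓
C10: sp
C11: sp2 ✓
6 carbons are sp2.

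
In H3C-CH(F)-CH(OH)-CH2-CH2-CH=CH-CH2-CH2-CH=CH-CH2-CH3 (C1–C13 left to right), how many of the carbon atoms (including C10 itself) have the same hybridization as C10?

C10 is sp2 (one π bond).
C1: sp3
C2: sp3
C3: sp3
C4: sp3
C5: sp3
C6: sp2 ✓
C7: sp2 ✓
C8: sp3
C9: sp3
C10: sp2 ✓
C11: sp2 ✓
C12: sp3
C13: sp3
4 carbons are sp2.

4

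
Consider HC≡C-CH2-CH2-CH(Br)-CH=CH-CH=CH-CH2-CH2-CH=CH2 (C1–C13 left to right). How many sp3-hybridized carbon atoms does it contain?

C1: sp
C2: sp
C3: sp3 ✓
C4: sp3 ✓
C5: sp3 ✓
C6: sp2
C7: sp2
C8: sp2
C9: sp2
C10: sp3 ✓
C11: sp3 ✓
C12: sp2
C13: sp2
C3, C4, C5, C10, C11 → 5 sp3 carbons.

5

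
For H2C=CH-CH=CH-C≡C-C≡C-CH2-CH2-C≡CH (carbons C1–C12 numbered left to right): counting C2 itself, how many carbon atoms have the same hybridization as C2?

C2 is sp2 (one π bond).
C1: sp2 ✓
C2: sp2 ✓
C3: sp2 ✓
C4: sp2 ✓
C5: sp
C6: sp
C7: sp
C8: sp
C9: sp3
C10: sp3
C11: sp
C12: sp
4 carbons are sp2.

4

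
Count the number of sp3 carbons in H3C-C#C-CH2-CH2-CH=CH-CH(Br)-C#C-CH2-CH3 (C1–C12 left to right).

6

C1: sp3 ✓
C2: sp
C3: sp
C4: sp3 ✓
C5: sp3 ✓
C6: sp2
C7: sp2
C8: sp3 ✓
C9: sp
C10: sp
C11: sp3 ✓
C12: sp3 ✓
C1, C4, C5, C8, C11, C12 → 6 sp3 carbons.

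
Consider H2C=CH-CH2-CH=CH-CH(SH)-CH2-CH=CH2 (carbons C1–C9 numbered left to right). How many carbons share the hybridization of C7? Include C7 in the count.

3

C7 is sp3 (only σ bonds).
C1: sp2
C2: sp2
C3: sp3 ✓
C4: sp2
C5: sp2
C6: sp3 ✓
C7: sp3 ✓
C8: sp2
C9: sp2
3 carbons are sp3.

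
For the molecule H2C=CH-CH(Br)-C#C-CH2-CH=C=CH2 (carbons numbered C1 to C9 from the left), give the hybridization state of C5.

C5 is sp: 2 σ bonds, plus two π bonds, 2 electron-density regions.

sp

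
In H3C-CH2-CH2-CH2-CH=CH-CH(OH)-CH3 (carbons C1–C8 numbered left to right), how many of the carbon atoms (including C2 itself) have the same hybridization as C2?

C2 is sp3 (only σ bonds).
C1: sp3 ✓
C2: sp3 ✓
C3: sp3 ✓
C4: sp3 ✓
C5: sp2
C6: sp2
C7: sp3 ✓
C8: sp3 ✓
6 carbons are sp3.

6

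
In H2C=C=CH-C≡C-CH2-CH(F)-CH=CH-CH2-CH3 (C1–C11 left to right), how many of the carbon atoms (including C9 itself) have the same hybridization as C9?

4

C9 is sp2 (one π bond).
C1: sp2 ✓
C2: sp
C3: sp2 ✓
C4: sp
C5: sp
C6: sp3
C7: sp3
C8: sp2 ✓
C9: sp2 ✓
C10: sp3
C11: sp3
4 carbons are sp2.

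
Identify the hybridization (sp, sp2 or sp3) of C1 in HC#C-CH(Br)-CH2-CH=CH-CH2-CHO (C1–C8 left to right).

C1 has 2 σ bonds, plus two π bonds: steric number 2 → sp.

sp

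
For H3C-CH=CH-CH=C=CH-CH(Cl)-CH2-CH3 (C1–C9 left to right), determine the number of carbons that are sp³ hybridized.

4

C1: sp3 ✓
C2: sp2
C3: sp2
C4: sp2
C5: sp
C6: sp2
C7: sp3 ✓
C8: sp3 ✓
C9: sp3 ✓
C1, C7, C8, C9 → 4 sp3 carbons.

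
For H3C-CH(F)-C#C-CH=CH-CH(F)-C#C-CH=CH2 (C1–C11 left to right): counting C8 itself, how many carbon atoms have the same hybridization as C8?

C8 is sp (two π bonds).
C1: sp3
C2: sp3
C3: sp ✓
C4: sp ✓
C5: sp2
C6: sp2
C7: sp3
C8: sp ✓
C9: sp ✓
C10: sp2
C11: sp2
4 carbons are sp.

4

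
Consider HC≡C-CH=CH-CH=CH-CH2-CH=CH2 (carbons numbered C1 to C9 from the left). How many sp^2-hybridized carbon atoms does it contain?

C1: sp
C2: sp
C3: sp2 ✓
C4: sp2 ✓
C5: sp2 ✓
C6: sp2 ✓
C7: sp3
C8: sp2 ✓
C9: sp2 ✓
C3, C4, C5, C6, C8, C9 → 6 sp2 carbons.

6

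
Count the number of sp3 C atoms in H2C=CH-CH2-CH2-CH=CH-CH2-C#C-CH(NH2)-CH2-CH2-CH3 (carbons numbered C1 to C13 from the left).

7

C1: sp2
C2: sp2
C3: sp3 ✓
C4: sp3 ✓
C5: sp2
C6: sp2
C7: sp3 ✓
C8: sp
C9: sp
C10: sp3 ✓
C11: sp3 ✓
C12: sp3 ✓
C13: sp3 ✓
C3, C4, C7, C10, C11, C12, C13 → 7 sp3 carbons.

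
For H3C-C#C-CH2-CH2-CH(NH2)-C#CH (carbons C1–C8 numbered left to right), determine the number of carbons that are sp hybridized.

4

C1: sp3
C2: sp ✓
C3: sp ✓
C4: sp3
C5: sp3
C6: sp3
C7: sp ✓
C8: sp ✓
C2, C3, C7, C8 → 4 sp carbons.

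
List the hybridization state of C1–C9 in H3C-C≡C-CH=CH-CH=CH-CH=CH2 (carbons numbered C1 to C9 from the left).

C1: 4 σ bonds; 4 regions of electron density → sp3.
C2 has 2 σ bonds, plus two π bonds: steric number 2 → sp.
C3: 2 σ bonds, plus two π bonds; 2 regions of electron density → sp.
C4: 3 σ bonds, plus one π bond; 3 regions of electron density → sp2.
C5 — 3 σ bonds, plus one π bond. Steric number 3, so sp2.
C6: 3 σ bonds, plus one π bond; 3 regions of electron density → sp2.
C7 has 3 σ bonds, plus one π bond: steric number 3 → sp2.
C8 (3 σ bonds, plus one π bond) has steric number 3: sp2.
C9: 3 σ bonds, plus one π bond; 3 regions of electron density → sp2.

C1 sp3, C2 sp, C3 sp, C4 sp2, C5 sp2, C6 sp2, C7 sp2, C8 sp2, C9 sp2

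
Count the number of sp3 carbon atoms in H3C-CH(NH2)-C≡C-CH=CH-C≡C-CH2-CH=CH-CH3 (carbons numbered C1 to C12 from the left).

C1: sp3 ✓
C2: sp3 ✓
C3: sp
C4: sp
C5: sp2
C6: sp2
C7: sp
C8: sp
C9: sp3 ✓
C10: sp2
C11: sp2
C12: sp3 ✓
C1, C2, C9, C12 → 4 sp3 carbons.

4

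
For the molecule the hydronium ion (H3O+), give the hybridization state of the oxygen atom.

Three σ bonds + one lone pair = steric number 4 → sp3.

sp³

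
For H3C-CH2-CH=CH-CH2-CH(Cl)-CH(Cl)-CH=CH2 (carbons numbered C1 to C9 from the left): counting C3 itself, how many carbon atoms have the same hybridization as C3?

C3 is sp2 (one π bond).
C1: sp3
C2: sp3
C3: sp2 ✓
C4: sp2 ✓
C5: sp3
C6: sp3
C7: sp3
C8: sp2 ✓
C9: sp2 ✓
4 carbons are sp2.

4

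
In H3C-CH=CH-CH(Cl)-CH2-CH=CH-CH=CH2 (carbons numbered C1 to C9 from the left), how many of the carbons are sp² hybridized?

6

C1: sp3
C2: sp2 ✓
C3: sp2 ✓
C4: sp3
C5: sp3
C6: sp2 ✓
C7: sp2 ✓
C8: sp2 ✓
C9: sp2 ✓
C2, C3, C6, C7, C8, C9 → 6 sp2 carbons.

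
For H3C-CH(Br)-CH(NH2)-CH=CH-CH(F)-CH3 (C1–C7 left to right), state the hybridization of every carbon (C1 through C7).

C1 sp3, C2 sp3, C3 sp3, C4 sp2, C5 sp2, C6 sp3, C7 sp3

C1 carries 4 σ bonds, giving a steric number of 4, so it is sp3.
C2 — 4 σ bonds. Steric number 4, so sp3.
C3: 4 σ bonds; 4 regions of electron density → sp3.
C4 carries 3 σ bonds, plus one π bond, giving a steric number of 3, so it is sp2.
C5 — 3 σ bonds, plus one π bond. Steric number 3, so sp2.
C6 — 4 σ bonds. Steric number 4, so sp3.
C7 — 4 σ bonds. Steric number 4, so sp3.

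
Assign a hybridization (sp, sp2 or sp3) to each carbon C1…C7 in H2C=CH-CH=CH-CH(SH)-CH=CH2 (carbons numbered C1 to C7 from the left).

C1 sp2, C2 sp2, C3 sp2, C4 sp2, C5 sp3, C6 sp2, C7 sp2

C1 — 3 σ bonds, plus one π bond. Steric number 3, so sp2.
C2: 3 σ bonds, plus one π bond; 3 regions of electron density → sp2.
C3 is sp2: 3 σ bonds, plus one π bond, 3 electron-density regions.
C4: 3 σ bonds, plus one π bond — 3 electron domains, sp2.
C5: 4 σ bonds — 4 electron domains, sp3.
C6 (3 σ bonds, plus one π bond) has steric number 3: sp2.
C7 is sp2: 3 σ bonds, plus one π bond, 3 electron-density regions.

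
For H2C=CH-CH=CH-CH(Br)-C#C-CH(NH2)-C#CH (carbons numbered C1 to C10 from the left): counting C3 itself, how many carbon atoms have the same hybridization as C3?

4

C3 is sp2 (one π bond).
C1: sp2 ✓
C2: sp2 ✓
C3: sp2 ✓
C4: sp2 ✓
C5: sp3
C6: sp
C7: sp
C8: sp3
C9: sp
C10: sp
4 carbons are sp2.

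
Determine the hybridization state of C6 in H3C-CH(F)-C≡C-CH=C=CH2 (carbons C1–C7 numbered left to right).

C6 is sp: 2 σ bonds, plus two π bonds, 2 electron-density regions.

sp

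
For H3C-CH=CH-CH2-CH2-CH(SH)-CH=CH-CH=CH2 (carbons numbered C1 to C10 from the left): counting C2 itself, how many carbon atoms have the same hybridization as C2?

C2 is sp2 (one π bond).
C1: sp3
C2: sp2 ✓
C3: sp2 ✓
C4: sp3
C5: sp3
C6: sp3
C7: sp2 ✓
C8: sp2 ✓
C9: sp2 ✓
C10: sp2 ✓
6 carbons are sp2.

6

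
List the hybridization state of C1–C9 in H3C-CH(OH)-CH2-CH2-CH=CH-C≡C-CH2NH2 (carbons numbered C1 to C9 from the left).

C1 — 4 σ bonds. Steric number 4, so sp3.
C2 (4 σ bonds) has steric number 4: sp3.
C3 has 4 σ bonds: steric number 4 → sp3.
C4 is sp3: 4 σ bonds, 4 electron-density regions.
C5 — 3 σ bonds, plus one π bond. Steric number 3, so sp2.
C6 has 3 σ bonds, plus one π bond: steric number 3 → sp2.
C7: 2 σ bonds, plus two π bonds; 2 regions of electron density → sp.
C8 carries 2 σ bonds, plus two π bonds, giving a steric number of 2, so it is sp.
C9: 4 σ bonds; 4 regions of electron density → sp3.

C1 sp3, C2 sp3, C3 sp3, C4 sp3, C5 sp2, C6 sp2, C7 sp, C8 sp, C9 sp3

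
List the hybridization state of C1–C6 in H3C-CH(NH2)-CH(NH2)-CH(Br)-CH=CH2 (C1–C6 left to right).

C1 sp3, C2 sp3, C3 sp3, C4 sp3, C5 sp2, C6 sp2

C1: 4 σ bonds — 4 electron domains, sp3.
C2 (4 σ bonds) has steric number 4: sp3.
C3: 4 σ bonds — 4 electron domains, sp3.
C4 is sp3: 4 σ bonds, 4 electron-density regions.
C5: 3 σ bonds, plus one π bond; 3 regions of electron density → sp2.
C6 is sp2: 3 σ bonds, plus one π bond, 3 electron-density regions.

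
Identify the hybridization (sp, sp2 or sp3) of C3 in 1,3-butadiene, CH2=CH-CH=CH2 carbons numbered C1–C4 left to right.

C3 — 3 σ bonds, plus one π bond. Steric number 3, so sp2.

sp^2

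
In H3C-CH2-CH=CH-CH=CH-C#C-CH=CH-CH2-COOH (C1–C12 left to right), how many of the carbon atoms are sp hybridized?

2

C1: sp3
C2: sp3
C3: sp2
C4: sp2
C5: sp2
C6: sp2
C7: sp ✓
C8: sp ✓
C9: sp2
C10: sp2
C11: sp3
C12: sp2
C7, C8 → 2 sp carbons.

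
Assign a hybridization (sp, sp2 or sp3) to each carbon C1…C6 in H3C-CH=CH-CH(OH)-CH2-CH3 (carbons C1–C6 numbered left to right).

C1 sp3, C2 sp2, C3 sp2, C4 sp3, C5 sp3, C6 sp3

C1 carries 4 σ bonds, giving a steric number of 4, so it is sp3.
C2 (3 σ bonds, plus one π bond) has steric number 3: sp2.
C3 — 3 σ bonds, plus one π bond. Steric number 3, so sp2.
C4 — 4 σ bonds. Steric number 4, so sp3.
C5 (4 σ bonds) has steric number 4: sp3.
C6: 4 σ bonds — 4 electron domains, sp3.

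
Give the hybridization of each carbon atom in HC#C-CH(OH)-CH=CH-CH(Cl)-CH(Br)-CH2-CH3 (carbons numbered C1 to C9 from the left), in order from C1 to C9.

C1 is sp: 2 σ bonds, plus two π bonds, 2 electron-density regions.
C2 is sp: 2 σ bonds, plus two π bonds, 2 electron-density regions.
C3: 4 σ bonds; 4 regions of electron density → sp3.
C4 carries 3 σ bonds, plus one π bond, giving a steric number of 3, so it is sp2.
C5 is sp2: 3 σ bonds, plus one π bond, 3 electron-density regions.
C6 — 4 σ bonds. Steric number 4, so sp3.
C7 has 4 σ bonds: steric number 4 → sp3.
C8: 4 σ bonds; 4 regions of electron density → sp3.
C9 (4 σ bonds) has steric number 4: sp3.

C1 sp, C2 sp, C3 sp3, C4 sp2, C5 sp2, C6 sp3, C7 sp3, C8 sp3, C9 sp3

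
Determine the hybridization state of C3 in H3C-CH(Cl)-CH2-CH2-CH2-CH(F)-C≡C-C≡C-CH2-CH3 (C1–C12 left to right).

C3 (4 σ bonds) has steric number 4: sp3.

sp³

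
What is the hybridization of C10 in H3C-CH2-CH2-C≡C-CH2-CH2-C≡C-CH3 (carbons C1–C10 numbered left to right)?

sp³

C10 (4 σ bonds) has steric number 4: sp3.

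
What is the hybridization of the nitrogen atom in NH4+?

sp3

Four σ bonds, no lone pair → sp3, tetrahedral.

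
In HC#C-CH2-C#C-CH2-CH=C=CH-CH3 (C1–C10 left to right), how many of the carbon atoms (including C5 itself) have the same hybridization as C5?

C5 is sp (two π bonds).
C1: sp ✓
C2: sp ✓
C3: sp3
C4: sp ✓
C5: sp ✓
C6: sp3
C7: sp2
C8: sp ✓
C9: sp2
C10: sp3
5 carbons are sp.

5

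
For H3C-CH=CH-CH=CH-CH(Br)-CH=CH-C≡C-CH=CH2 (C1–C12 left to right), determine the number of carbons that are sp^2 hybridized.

C1: sp3
C2: sp2 ✓
C3: sp2 ✓
C4: sp2 ✓
C5: sp2 ✓
C6: sp3
C7: sp2 ✓
C8: sp2 ✓
C9: sp
C10: sp
C11: sp2 ✓
C12: sp2 ✓
C2, C3, C4, C5, C7, C8, C11, C12 → 8 sp2 carbons.

8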